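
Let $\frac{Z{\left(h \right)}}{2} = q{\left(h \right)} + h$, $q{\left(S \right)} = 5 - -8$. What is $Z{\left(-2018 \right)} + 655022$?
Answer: $651012$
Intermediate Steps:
$q{\left(S \right)} = 13$ ($q{\left(S \right)} = 5 + 8 = 13$)
$Z{\left(h \right)} = 26 + 2 h$ ($Z{\left(h \right)} = 2 \left(13 + h\right) = 26 + 2 h$)
$Z{\left(-2018 \right)} + 655022 = \left(26 + 2 \left(-2018\right)\right) + 655022 = \left(26 - 4036\right) + 655022 = -4010 + 655022 = 651012$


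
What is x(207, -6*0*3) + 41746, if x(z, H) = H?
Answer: 41746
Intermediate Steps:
x(207, -6*0*3) + 41746 = -6*0*3 + 41746 = 0*3 + 41746 = 0 + 41746 = 41746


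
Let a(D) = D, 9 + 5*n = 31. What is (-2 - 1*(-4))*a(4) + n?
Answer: 62/5 ≈ 12.400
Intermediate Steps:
n = 22/5 (n = -9/5 + (⅕)*31 = -9/5 + 31/5 = 22/5 ≈ 4.4000)
(-2 - 1*(-4))*a(4) + n = (-2 - 1*(-4))*4 + 22/5 = (-2 + 4)*4 + 22/5 = 2*4 + 22/5 = 8 + 22/5 = 62/5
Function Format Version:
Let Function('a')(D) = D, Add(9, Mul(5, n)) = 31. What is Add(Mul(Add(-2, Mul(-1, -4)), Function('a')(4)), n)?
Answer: Rational(62, 5) ≈ 12.400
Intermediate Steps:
n = Rational(22, 5) (n = Add(Rational(-9, 5), Mul(Rational(1, 5), 31)) = Add(Rational(-9, 5), Rational(31, 5)) = Rational(22, 5) ≈ 4.4000)
Add(Mul(Add(-2, Mul(-1, -4)), Function('a')(4)), n) = Add(Mul(Add(-2, Mul(-1, -4)), 4), Rational(22, 5)) = Add(Mul(Add(-2, 4), 4), Rational(22, 5)) = Add(Mul(2, 4), Rational(22, 5)) = Add(8, Rational(22, 5)) = Rational(62, 5)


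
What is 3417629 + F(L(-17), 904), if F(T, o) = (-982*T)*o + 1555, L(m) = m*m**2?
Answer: 4364826848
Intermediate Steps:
L(m) = m**3
F(T, o) = 1555 - 982*T*o (F(T, o) = -982*T*o + 1555 = 1555 - 982*T*o)
3417629 + F(L(-17), 904) = 3417629 + (1555 - 982*(-17)**3*904) = 3417629 + (1555 - 982*(-4913)*904) = 3417629 + (1555 + 4361407664) = 3417629 + 4361409219 = 4364826848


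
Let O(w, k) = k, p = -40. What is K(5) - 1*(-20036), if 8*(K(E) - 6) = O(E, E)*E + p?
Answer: 160321/8 ≈ 20040.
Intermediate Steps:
K(E) = 1 + E²/8 (K(E) = 6 + (E*E - 40)/8 = 6 + (E² - 40)/8 = 6 + (-40 + E²)/8 = 6 + (-5 + E²/8) = 1 + E²/8)
K(5) - 1*(-20036) = (1 + (⅛)*5²) - 1*(-20036) = (1 + (⅛)*25) + 20036 = (1 + 25/8) + 20036 = 33/8 + 20036 = 160321/8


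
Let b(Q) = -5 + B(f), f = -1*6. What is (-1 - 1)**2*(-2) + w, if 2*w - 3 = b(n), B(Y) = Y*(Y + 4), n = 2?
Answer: -3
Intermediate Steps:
f = -6
B(Y) = Y*(4 + Y)
b(Q) = 7 (b(Q) = -5 - 6*(4 - 6) = -5 - 6*(-2) = -5 + 12 = 7)
w = 5 (w = 3/2 + (1/2)*7 = 3/2 + 7/2 = 5)
(-1 - 1)**2*(-2) + w = (-1 - 1)**2*(-2) + 5 = (-2)**2*(-2) + 5 = 4*(-2) + 5 = -8 + 5 = -3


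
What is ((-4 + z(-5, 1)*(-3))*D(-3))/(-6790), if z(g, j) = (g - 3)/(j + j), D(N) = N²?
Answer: -36/3395 ≈ -0.010604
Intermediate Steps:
z(g, j) = (-3 + g)/(2*j) (z(g, j) = (-3 + g)/((2*j)) = (-3 + g)*(1/(2*j)) = (-3 + g)/(2*j))
((-4 + z(-5, 1)*(-3))*D(-3))/(-6790) = ((-4 + ((½)*(-3 - 5)/1)*(-3))*(-3)²)/(-6790) = ((-4 + ((½)*1*(-8))*(-3))*9)*(-1/6790) = ((-4 - 4*(-3))*9)*(-1/6790) = ((-4 + 12)*9)*(-1/6790) = (8*9)*(-1/6790) = 72*(-1/6790) = -36/3395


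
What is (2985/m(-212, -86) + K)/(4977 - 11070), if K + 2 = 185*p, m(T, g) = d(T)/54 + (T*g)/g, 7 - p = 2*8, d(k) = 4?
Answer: 9619169/34864146 ≈ 0.27590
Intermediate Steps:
p = -9 (p = 7 - 2*8 = 7 - 1*16 = 7 - 16 = -9)
m(T, g) = 2/27 + T (m(T, g) = 4/54 + (T*g)/g = 4*(1/54) + T = 2/27 + T)
K = -1667 (K = -2 + 185*(-9) = -2 - 1665 = -1667)
(2985/m(-212, -86) + K)/(4977 - 11070) = (2985/(2/27 - 212) - 1667)/(4977 - 11070) = (2985/(-5722/27) - 1667)/(-6093) = (2985*(-27/5722) - 1667)*(-1/6093) = (-80595/5722 - 1667)*(-1/6093) = -9619169/5722*(-1/6093) = 9619169/34864146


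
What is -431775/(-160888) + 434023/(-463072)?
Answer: 16264227547/9312840992 ≈ 1.7464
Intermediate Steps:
-431775/(-160888) + 434023/(-463072) = -431775*(-1/160888) + 434023*(-1/463072) = 431775/160888 - 434023/463072 = 16264227547/9312840992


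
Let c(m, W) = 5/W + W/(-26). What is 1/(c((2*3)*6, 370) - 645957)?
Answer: -962/621424311 ≈ -1.5481e-6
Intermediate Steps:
c(m, W) = 5/W - W/26 (c(m, W) = 5/W + W*(-1/26) = 5/W - W/26)
1/(c((2*3)*6, 370) - 645957) = 1/((5/370 - 1/26*370) - 645957) = 1/((5*(1/370) - 185/13) - 645957) = 1/((1/74 - 185/13) - 645957) = 1/(-13677/962 - 645957) = 1/(-621424311/962) = -962/621424311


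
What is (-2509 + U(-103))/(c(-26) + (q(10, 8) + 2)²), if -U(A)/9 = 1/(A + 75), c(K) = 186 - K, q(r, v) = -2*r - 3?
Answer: -70243/18284 ≈ -3.8418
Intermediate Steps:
q(r, v) = -3 - 2*r
U(A) = -9/(75 + A) (U(A) = -9/(A + 75) = -9/(75 + A))
(-2509 + U(-103))/(c(-26) + (q(10, 8) + 2)²) = (-2509 - 9/(75 - 103))/((186 - 1*(-26)) + ((-3 - 2*10) + 2)²) = (-2509 - 9/(-28))/((186 + 26) + ((-3 - 20) + 2)²) = (-2509 - 9*(-1/28))/(212 + (-23 + 2)²) = (-2509 + 9/28)/(212 + (-21)²) = -70243/(28*(212 + 441)) = -70243/28/653 = -70243/28*1/653 = -70243/18284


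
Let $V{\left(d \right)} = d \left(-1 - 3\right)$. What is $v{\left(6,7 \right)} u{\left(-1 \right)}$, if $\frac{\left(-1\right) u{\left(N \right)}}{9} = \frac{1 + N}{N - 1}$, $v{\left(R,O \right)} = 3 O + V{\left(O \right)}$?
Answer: $0$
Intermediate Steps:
$V{\left(d \right)} = - 4 d$ ($V{\left(d \right)} = d \left(-4\right) = - 4 d$)
$v{\left(R,O \right)} = - O$ ($v{\left(R,O \right)} = 3 O - 4 O = - O$)
$u{\left(N \right)} = - \frac{9 \left(1 + N\right)}{-1 + N}$ ($u{\left(N \right)} = - 9 \frac{1 + N}{N - 1} = - 9 \frac{1 + N}{-1 + N} = - \frac{9 \left(1 + N\right)}{-1 + N}$)
$v{\left(6,7 \right)} u{\left(-1 \right)} = \left(-1\right) 7 \frac{9 \left(-1 - -1\right)}{-1 - 1} = - 7 \frac{9 \left(-1 + 1\right)}{-2} = - 7 \cdot 9 \left(- \frac{1}{2}\right) 0 = \left(-7\right) 0 = 0$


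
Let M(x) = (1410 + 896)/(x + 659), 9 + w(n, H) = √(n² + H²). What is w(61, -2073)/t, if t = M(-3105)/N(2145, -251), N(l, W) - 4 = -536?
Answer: -5855724/1153 + 42291340*√1018/1153 ≈ 1.1652e+6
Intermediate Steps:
w(n, H) = -9 + √(H² + n²) (w(n, H) = -9 + √(n² + H²) = -9 + √(H² + n²))
N(l, W) = -532 (N(l, W) = 4 - 536 = -532)
M(x) = 2306/(659 + x)
t = 1153/650636 (t = (2306/(659 - 3105))/(-532) = (2306/(-2446))*(-1/532) = (2306*(-1/2446))*(-1/532) = -1153/1223*(-1/532) = 1153/650636 ≈ 0.0017721)
w(61, -2073)/t = (-9 + √((-2073)² + 61²))/(1153/650636) = (-9 + √(4297329 + 3721))*(650636/1153) = (-9 + √4301050)*(650636/1153) = (-9 + 65*√1018)*(650636/1153) = -5855724/1153 + 42291340*√1018/1153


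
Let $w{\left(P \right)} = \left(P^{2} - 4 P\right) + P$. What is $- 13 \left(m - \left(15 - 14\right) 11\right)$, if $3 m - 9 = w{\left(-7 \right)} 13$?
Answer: $- \frac{11518}{3} \approx -3839.3$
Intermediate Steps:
$w{\left(P \right)} = P^{2} - 3 P$
$m = \frac{919}{3}$ ($m = 3 + \frac{- 7 \left(-3 - 7\right) 13}{3} = 3 + \frac{\left(-7\right) \left(-10\right) 13}{3} = 3 + \frac{70 \cdot 13}{3} = 3 + \frac{1}{3} \cdot 910 = 3 + \frac{910}{3} = \frac{919}{3} \approx 306.33$)
$- 13 \left(m - \left(15 - 14\right) 11\right) = - 13 \left(\frac{919}{3} - \left(15 - 14\right) 11\right) = - 13 \left(\frac{919}{3} - 1 \cdot 11\right) = - 13 \left(\frac{919}{3} - 11\right) = \left(-13\right) \frac{886}{3} = - \frac{11518}{3}$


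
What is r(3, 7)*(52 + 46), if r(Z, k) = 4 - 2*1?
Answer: 196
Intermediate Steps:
r(Z, k) = 2 (r(Z, k) = 4 - 2 = 2)
r(3, 7)*(52 + 46) = 2*(52 + 46) = 2*98 = 196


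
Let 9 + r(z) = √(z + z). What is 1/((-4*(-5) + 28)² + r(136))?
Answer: 135/309809 - 4*√17/5266753 ≈ 0.00043262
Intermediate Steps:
r(z) = -9 + √2*√z (r(z) = -9 + √(z + z) = -9 + √(2*z) = -9 + √2*√z)
1/((-4*(-5) + 28)² + r(136)) = 1/((-4*(-5) + 28)² + (-9 + √2*√136)) = 1/((20 + 28)² + (-9 + √2*(2*√34))) = 1/(48² + (-9 + 4*√17)) = 1/(2304 + (-9 + 4*√17)) = 1/(2295 + 4*√17)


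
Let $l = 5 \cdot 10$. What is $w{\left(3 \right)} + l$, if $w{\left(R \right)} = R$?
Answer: $53$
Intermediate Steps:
$l = 50$
$w{\left(3 \right)} + l = 3 + 50 = 53$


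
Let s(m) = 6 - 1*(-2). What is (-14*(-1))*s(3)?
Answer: 112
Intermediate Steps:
s(m) = 8 (s(m) = 6 + 2 = 8)
(-14*(-1))*s(3) = -14*(-1)*8 = 14*8 = 112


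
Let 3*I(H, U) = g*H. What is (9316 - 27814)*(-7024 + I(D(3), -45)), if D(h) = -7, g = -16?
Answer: 129239360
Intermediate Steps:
I(H, U) = -16*H/3 (I(H, U) = (-16*H)/3 = -16*H/3)
(9316 - 27814)*(-7024 + I(D(3), -45)) = (9316 - 27814)*(-7024 - 16/3*(-7)) = -18498*(-7024 + 112/3) = -18498*(-20960/3) = 129239360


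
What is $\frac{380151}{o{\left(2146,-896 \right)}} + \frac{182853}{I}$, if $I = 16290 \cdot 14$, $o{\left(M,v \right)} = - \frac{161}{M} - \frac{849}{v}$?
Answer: $\frac{9261285630381853}{21256433660} \approx 4.3569 \cdot 10^{5}$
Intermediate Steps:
$o{\left(M,v \right)} = - \frac{849}{v} - \frac{161}{M}$
$I = 228060$
$\frac{380151}{o{\left(2146,-896 \right)}} + \frac{182853}{I} = \frac{380151}{- \frac{849}{-896} - \frac{161}{2146}} + \frac{182853}{228060} = \frac{380151}{\left(-849\right) \left(- \frac{1}{896}\right) - \frac{161}{2146}} + 182853 \cdot \frac{1}{228060} = \frac{380151}{\frac{849}{896} - \frac{161}{2146}} + \frac{20317}{25340} = \frac{380151}{\frac{838849}{961408}} + \frac{20317}{25340} = 380151 \cdot \frac{961408}{838849} + \frac{20317}{25340} = \frac{365480212608}{838849} + \frac{20317}{25340} = \frac{9261285630381853}{21256433660}$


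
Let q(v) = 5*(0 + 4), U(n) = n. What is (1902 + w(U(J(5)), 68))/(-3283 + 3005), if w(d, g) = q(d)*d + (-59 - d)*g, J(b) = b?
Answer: 1175/139 ≈ 8.4532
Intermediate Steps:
q(v) = 20 (q(v) = 5*4 = 20)
w(d, g) = 20*d + g*(-59 - d) (w(d, g) = 20*d + (-59 - d)*g = 20*d + g*(-59 - d))
(1902 + w(U(J(5)), 68))/(-3283 + 3005) = (1902 + (-59*68 + 20*5 - 1*5*68))/(-3283 + 3005) = (1902 + (-4012 + 100 - 340))/(-278) = (1902 - 4252)*(-1/278) = -2350*(-1/278) = 1175/139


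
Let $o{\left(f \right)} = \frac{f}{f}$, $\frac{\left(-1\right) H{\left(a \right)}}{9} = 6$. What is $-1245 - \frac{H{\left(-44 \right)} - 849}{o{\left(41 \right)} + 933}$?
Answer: $- \frac{1161927}{934} \approx -1244.0$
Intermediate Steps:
$H{\left(a \right)} = -54$ ($H{\left(a \right)} = \left(-9\right) 6 = -54$)
$o{\left(f \right)} = 1$
$-1245 - \frac{H{\left(-44 \right)} - 849}{o{\left(41 \right)} + 933} = -1245 - \frac{-54 - 849}{1 + 933} = -1245 - - \frac{903}{934} = -1245 + \frac{903}{934} = - \frac{1161927}{934}$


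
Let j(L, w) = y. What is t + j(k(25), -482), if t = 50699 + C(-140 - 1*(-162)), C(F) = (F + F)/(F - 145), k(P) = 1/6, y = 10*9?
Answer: 6247003/123 ≈ 50789.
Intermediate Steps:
y = 90
k(P) = ⅙
C(F) = 2*F/(-145 + F) (C(F) = (2*F)/(-145 + F) = 2*F/(-145 + F))
j(L, w) = 90
t = 6235933/123 (t = 50699 + 2*(-140 - 1*(-162))/(-145 + (-140 - 1*(-162))) = 50699 + 2*(-140 + 162)/(-145 + (-140 + 162)) = 50699 + 2*22/(-145 + 22) = 50699 + 2*22/(-123) = 50699 + 2*22*(-1/123) = 50699 - 44/123 = 6235933/123 ≈ 50699.)
t + j(k(25), -482) = 6235933/123 + 90 = 6247003/123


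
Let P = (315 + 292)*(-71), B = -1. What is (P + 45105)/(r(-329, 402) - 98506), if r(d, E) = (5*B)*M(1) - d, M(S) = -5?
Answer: -251/12269 ≈ -0.020458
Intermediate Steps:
P = -43097 (P = 607*(-71) = -43097)
r(d, E) = 25 - d (r(d, E) = (5*(-1))*(-5) - d = -5*(-5) - d = 25 - d)
(P + 45105)/(r(-329, 402) - 98506) = (-43097 + 45105)/((25 - 1*(-329)) - 98506) = 2008/((25 + 329) - 98506) = 2008/(354 - 98506) = 2008/(-98152) = 2008*(-1/98152) = -251/12269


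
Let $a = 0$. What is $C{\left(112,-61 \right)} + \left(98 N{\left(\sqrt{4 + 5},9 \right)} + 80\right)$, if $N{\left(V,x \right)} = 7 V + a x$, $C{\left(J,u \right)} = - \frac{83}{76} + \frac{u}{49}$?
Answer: $\frac{7953209}{3724} \approx 2135.7$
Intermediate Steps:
$C{\left(J,u \right)} = - \frac{83}{76} + \frac{u}{49}$ ($C{\left(J,u \right)} = \left(-83\right) \frac{1}{76} + u \frac{1}{49} = - \frac{83}{76} + \frac{u}{49}$)
$N{\left(V,x \right)} = 7 V$ ($N{\left(V,x \right)} = 7 V + 0 x = 7 V + 0 = 7 V$)
$C{\left(112,-61 \right)} + \left(98 N{\left(\sqrt{4 + 5},9 \right)} + 80\right) = \left(- \frac{83}{76} + \frac{1}{49} \left(-61\right)\right) + \left(98 \cdot 7 \sqrt{4 + 5} + 80\right) = \left(- \frac{83}{76} - \frac{61}{49}\right) + \left(98 \cdot 7 \sqrt{9} + 80\right) = - \frac{8703}{3724} + \left(98 \cdot 7 \cdot 3 + 80\right) = - \frac{8703}{3724} + \left(98 \cdot 21 + 80\right) = - \frac{8703}{3724} + \left(2058 + 80\right) = - \frac{8703}{3724} + 2138 = \frac{7953209}{3724}$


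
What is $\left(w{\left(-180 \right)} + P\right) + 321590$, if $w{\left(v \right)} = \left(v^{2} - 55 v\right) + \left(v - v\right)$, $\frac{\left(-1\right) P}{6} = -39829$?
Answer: $602864$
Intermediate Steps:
$P = 238974$ ($P = \left(-6\right) \left(-39829\right) = 238974$)
$w{\left(v \right)} = v^{2} - 55 v$ ($w{\left(v \right)} = \left(v^{2} - 55 v\right) + 0 = v^{2} - 55 v$)
$\left(w{\left(-180 \right)} + P\right) + 321590 = \left(- 180 \left(-55 - 180\right) + 238974\right) + 321590 = \left(\left(-180\right) \left(-235\right) + 238974\right) + 321590 = \left(42300 + 238974\right) + 321590 = 281274 + 321590 = 602864$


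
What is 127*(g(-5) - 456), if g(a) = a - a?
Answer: -57912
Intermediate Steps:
g(a) = 0
127*(g(-5) - 456) = 127*(0 - 456) = 127*(-456) = -57912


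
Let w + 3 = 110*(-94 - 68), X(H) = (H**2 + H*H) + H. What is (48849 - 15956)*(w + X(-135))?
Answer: 608257356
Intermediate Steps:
X(H) = H + 2*H**2 (X(H) = (H**2 + H**2) + H = 2*H**2 + H = H + 2*H**2)
w = -17823 (w = -3 + 110*(-94 - 68) = -3 + 110*(-162) = -3 - 17820 = -17823)
(48849 - 15956)*(w + X(-135)) = (48849 - 15956)*(-17823 - 135*(1 + 2*(-135))) = 32893*(-17823 - 135*(1 - 270)) = 32893*(-17823 - 135*(-269)) = 32893*(-17823 + 36315) = 32893*18492 = 608257356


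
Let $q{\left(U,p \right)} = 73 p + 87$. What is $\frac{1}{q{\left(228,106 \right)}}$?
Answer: $\frac{1}{7825} \approx 0.0001278$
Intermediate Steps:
$q{\left(U,p \right)} = 87 + 73 p$
$\frac{1}{q{\left(228,106 \right)}} = \frac{1}{87 + 73 \cdot 106} = \frac{1}{87 + 7738} = \frac{1}{7825}$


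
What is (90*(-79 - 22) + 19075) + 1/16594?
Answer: 165691091/16594 ≈ 9985.0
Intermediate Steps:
(90*(-79 - 22) + 19075) + 1/16594 = (90*(-101) + 19075) + 1/16594 = (-9090 + 19075) + 1/16594 = 9985 + 1/16594 = 165691091/16594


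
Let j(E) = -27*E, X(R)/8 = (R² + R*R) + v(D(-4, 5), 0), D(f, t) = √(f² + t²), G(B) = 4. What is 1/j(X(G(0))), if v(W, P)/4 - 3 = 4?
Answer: -1/12960 ≈ -7.7161e-5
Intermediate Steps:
v(W, P) = 28 (v(W, P) = 12 + 4*4 = 12 + 16 = 28)
X(R) = 224 + 16*R² (X(R) = 8*((R² + R*R) + 28) = 8*((R² + R²) + 28) = 8*(2*R² + 28) = 8*(28 + 2*R²) = 224 + 16*R²)
1/j(X(G(0))) = 1/(-27*(224 + 16*4²)) = 1/(-27*(224 + 16*16)) = 1/(-27*(224 + 256)) = 1/(-27*480) = 1/(-12960) = -1/12960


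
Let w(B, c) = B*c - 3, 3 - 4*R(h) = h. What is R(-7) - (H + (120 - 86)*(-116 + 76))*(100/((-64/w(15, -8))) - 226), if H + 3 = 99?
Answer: -85473/2 ≈ -42737.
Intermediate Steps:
R(h) = ¾ - h/4
w(B, c) = -3 + B*c
H = 96 (H = -3 + 99 = 96)
R(-7) - (H + (120 - 86)*(-116 + 76))*(100/((-64/w(15, -8))) - 226) = (¾ - ¼*(-7)) - (96 + (120 - 86)*(-116 + 76))*(100/((-64/(-3 + 15*(-8)))) - 226) = (¾ + 7/4) - (96 + 34*(-40))*(100/((-64/(-3 - 120))) - 226) = 5/2 - (96 - 1360)*(100/((-64/(-123))) - 226) = 5/2 - (-1264)*(100/((-64*(-1/123))) - 226) = 5/2 - (-1264)*(100/(64/123) - 226) = 5/2 - (-1264)*(100*(123/64) - 226) = 5/2 - (-1264)*(3075/16 - 226) = 5/2 - (-1264)*(-541)/16 = 5/2 - 1*42739 = 5/2 - 42739 = -85473/2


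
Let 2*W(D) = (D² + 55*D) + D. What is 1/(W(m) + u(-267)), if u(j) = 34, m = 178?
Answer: 1/20860 ≈ 4.7939e-5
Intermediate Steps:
W(D) = D²/2 + 28*D (W(D) = ((D² + 55*D) + D)/2 = (D² + 56*D)/2 = D²/2 + 28*D)
1/(W(m) + u(-267)) = 1/((½)*178*(56 + 178) + 34) = 1/((½)*178*234 + 34) = 1/(20826 + 34) = 1/20860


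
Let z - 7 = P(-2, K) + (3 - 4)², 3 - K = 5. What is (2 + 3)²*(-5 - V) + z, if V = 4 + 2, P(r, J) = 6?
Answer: -261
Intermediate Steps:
K = -2 (K = 3 - 1*5 = 3 - 5 = -2)
V = 6
z = 14 (z = 7 + (6 + (3 - 4)²) = 7 + (6 + (-1)²) = 7 + (6 + 1) = 7 + 7 = 14)
(2 + 3)²*(-5 - V) + z = (2 + 3)²*(-5 - 1*6) + 14 = 5²*(-5 - 6) + 14 = 25*(-11) + 14 = -275 + 14 = -261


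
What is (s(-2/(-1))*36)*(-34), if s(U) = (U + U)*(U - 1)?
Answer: -4896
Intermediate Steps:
s(U) = 2*U*(-1 + U) (s(U) = (2*U)*(-1 + U) = 2*U*(-1 + U))
(s(-2/(-1))*36)*(-34) = ((2*(-2/(-1))*(-1 - 2/(-1)))*36)*(-34) = ((2*(-2*(-1))*(-1 - 2*(-1)))*36)*(-34) = ((2*2*(-1 + 2))*36)*(-34) = ((2*2*1)*36)*(-34) = (4*36)*(-34) = 144*(-34) = -4896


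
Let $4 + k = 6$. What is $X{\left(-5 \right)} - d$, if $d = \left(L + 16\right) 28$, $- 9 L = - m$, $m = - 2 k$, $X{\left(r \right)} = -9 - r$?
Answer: $- \frac{3956}{9} \approx -439.56$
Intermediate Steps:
$k = 2$ ($k = -4 + 6 = 2$)
$m = -4$ ($m = \left(-2\right) 2 = -4$)
$L = - \frac{4}{9}$ ($L = - \frac{\left(-1\right) \left(-4\right)}{9} = \left(- \frac{1}{9}\right) 4 = - \frac{4}{9} \approx -0.44444$)
$d = \frac{3920}{9}$ ($d = \left(- \frac{4}{9} + 16\right) 28 = \frac{140}{9} \cdot 28 = \frac{3920}{9} \approx 435.56$)
$X{\left(-5 \right)} - d = \left(-9 - -5\right) - \frac{3920}{9} = \left(-9 + 5\right) - \frac{3920}{9} = -4 - \frac{3920}{9} = - \frac{3956}{9}$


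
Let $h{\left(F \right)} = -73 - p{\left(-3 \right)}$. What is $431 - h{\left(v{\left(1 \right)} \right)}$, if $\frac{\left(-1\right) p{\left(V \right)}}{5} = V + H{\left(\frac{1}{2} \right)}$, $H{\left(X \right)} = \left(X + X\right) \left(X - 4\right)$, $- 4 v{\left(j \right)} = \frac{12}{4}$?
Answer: $\frac{1073}{2} \approx 536.5$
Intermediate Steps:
$v{\left(j \right)} = - \frac{3}{4}$ ($v{\left(j \right)} = - \frac{12 \cdot \frac{1}{4}}{4} = \left(- \frac{1}{4}\right) 3 = - \frac{3}{4}$)
$H{\left(X \right)} = 2 X \left(-4 + X\right)$
$p{\left(V \right)} = \frac{35}{2} - 5 V$ ($p{\left(V \right)} = - 5 \left(V + \frac{2 \left(-4 + \frac{1}{2}\right)}{2}\right) = - 5 \left(V + 2 \cdot \frac{1}{2} \left(-4 + \frac{1}{2}\right)\right) = - 5 \left(V + 2 \cdot \frac{1}{2} \left(- \frac{7}{2}\right)\right) = - 5 \left(V - \frac{7}{2}\right) = - 5 \left(- \frac{7}{2} + V\right) = \frac{35}{2} - 5 V$)
$h{\left(F \right)} = - \frac{211}{2}$ ($h{\left(F \right)} = -73 - \left(\frac{35}{2} - -15\right) = -73 - \left(\frac{35}{2} + 15\right) = -73 - \frac{65}{2} = - \frac{211}{2}$)
$431 - h{\left(v{\left(1 \right)} \right)} = 431 - - \frac{211}{2} = 431 + \frac{211}{2} = \frac{1073}{2}$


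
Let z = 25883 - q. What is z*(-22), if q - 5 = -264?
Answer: -575124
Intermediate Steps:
q = -259 (q = 5 - 264 = -259)
z = 26142 (z = 25883 - 1*(-259) = 25883 + 259 = 26142)
z*(-22) = 26142*(-22) = -575124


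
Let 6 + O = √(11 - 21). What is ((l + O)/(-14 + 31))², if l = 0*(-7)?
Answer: (6 - I*√10)²/289 ≈ 0.089965 - 0.13131*I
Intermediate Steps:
O = -6 + I*√10 (O = -6 + √(11 - 21) = -6 + √(-10) = -6 + I*√10 ≈ -6.0 + 3.1623*I)
l = 0
((l + O)/(-14 + 31))² = ((0 + (-6 + I*√10))/(-14 + 31))² = ((-6 + I*√10)/17)² = ((-6 + I*√10)*(1/17))² = (-6/17 + I*√10/17)²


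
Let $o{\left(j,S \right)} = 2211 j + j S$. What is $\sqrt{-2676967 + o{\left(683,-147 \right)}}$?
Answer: $i \sqrt{1267255} \approx 1125.7 i$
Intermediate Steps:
$o{\left(j,S \right)} = 2211 j + S j$
$\sqrt{-2676967 + o{\left(683,-147 \right)}} = \sqrt{-2676967 + 683 \left(2211 - 147\right)} = \sqrt{-2676967 + 683 \cdot 2064} = \sqrt{-2676967 + 1409712} = \sqrt{-1267255} = i \sqrt{1267255}$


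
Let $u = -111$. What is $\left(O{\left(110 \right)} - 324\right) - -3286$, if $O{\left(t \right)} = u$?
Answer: $2851$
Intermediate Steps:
$O{\left(t \right)} = -111$
$\left(O{\left(110 \right)} - 324\right) - -3286 = \left(-111 - 324\right) - -3286 = -435 + \left(-2654 + 5940\right) = -435 + 3286 = 2851$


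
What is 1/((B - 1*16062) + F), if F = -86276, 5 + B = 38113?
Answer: -1/64230 ≈ -1.5569e-5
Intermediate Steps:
B = 38108 (B = -5 + 38113 = 38108)
1/((B - 1*16062) + F) = 1/((38108 - 1*16062) - 86276) = 1/((38108 - 16062) - 86276) = 1/(22046 - 86276) = 1/(-64230) = -1/64230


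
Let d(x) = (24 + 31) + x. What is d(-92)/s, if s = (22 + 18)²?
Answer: -37/1600 ≈ -0.023125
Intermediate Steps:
d(x) = 55 + x
s = 1600 (s = 40² = 1600)
d(-92)/s = (55 - 92)/1600 = -37*1/1600 = -37/1600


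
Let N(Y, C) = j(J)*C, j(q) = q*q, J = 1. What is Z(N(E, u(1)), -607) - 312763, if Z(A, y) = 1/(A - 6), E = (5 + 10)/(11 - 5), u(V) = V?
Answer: -1563816/5 ≈ -3.1276e+5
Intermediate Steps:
j(q) = q**2
E = 5/2 (E = 15/6 = 15*(1/6) = 5/2 ≈ 2.5000)
N(Y, C) = C (N(Y, C) = 1**2*C = 1*C = C)
Z(A, y) = 1/(-6 + A)
Z(N(E, u(1)), -607) - 312763 = 1/(-6 + 1) - 312763 = 1/(-5) - 312763 = -1/5 - 312763 = -1563816/5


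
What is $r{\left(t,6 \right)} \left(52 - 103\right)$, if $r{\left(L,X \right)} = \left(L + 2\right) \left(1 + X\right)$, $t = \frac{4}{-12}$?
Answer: $-595$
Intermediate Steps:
$t = - \frac{1}{3}$ ($t = 4 \left(- \frac{1}{12}\right) = - \frac{1}{3} \approx -0.33333$)
$r{\left(L,X \right)} = \left(1 + X\right) \left(2 + L\right)$ ($r{\left(L,X \right)} = \left(2 + L\right) \left(1 + X\right) = \left(1 + X\right) \left(2 + L\right)$)
$r{\left(t,6 \right)} \left(52 - 103\right) = \left(2 - \frac{1}{3} + 2 \cdot 6 - 2\right) \left(52 - 103\right) = \left(2 - \frac{1}{3} + 12 - 2\right) \left(-51\right) = \frac{35}{3} \left(-51\right) = -595$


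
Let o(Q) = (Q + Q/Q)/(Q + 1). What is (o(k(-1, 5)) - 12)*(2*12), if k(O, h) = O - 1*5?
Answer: -264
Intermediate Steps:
k(O, h) = -5 + O (k(O, h) = O - 5 = -5 + O)
o(Q) = 1 (o(Q) = (Q + 1)/(1 + Q) = (1 + Q)/(1 + Q) = 1)
(o(k(-1, 5)) - 12)*(2*12) = (1 - 12)*(2*12) = -11*24 = -264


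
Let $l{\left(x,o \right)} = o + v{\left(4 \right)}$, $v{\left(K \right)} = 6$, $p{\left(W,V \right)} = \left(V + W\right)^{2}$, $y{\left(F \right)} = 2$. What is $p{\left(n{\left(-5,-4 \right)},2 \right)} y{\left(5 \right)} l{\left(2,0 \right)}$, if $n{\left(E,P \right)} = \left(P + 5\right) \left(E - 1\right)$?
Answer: $192$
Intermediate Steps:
$n{\left(E,P \right)} = \left(-1 + E\right) \left(5 + P\right)$ ($n{\left(E,P \right)} = \left(5 + P\right) \left(-1 + E\right) = \left(-1 + E\right) \left(5 + P\right)$)
$l{\left(x,o \right)} = 6 + o$ ($l{\left(x,o \right)} = o + 6 = 6 + o$)
$p{\left(n{\left(-5,-4 \right)},2 \right)} y{\left(5 \right)} l{\left(2,0 \right)} = \left(2 - 6\right)^{2} \cdot 2 \left(6 + 0\right) = \left(2 + \left(-5 + 4 - 25 + 20\right)\right)^{2} \cdot 2 \cdot 6 = \left(2 - 6\right)^{2} \cdot 2 \cdot 6 = \left(-4\right)^{2} \cdot 2 \cdot 6 = 16 \cdot 2 \cdot 6 = 32 \cdot 6 = 192$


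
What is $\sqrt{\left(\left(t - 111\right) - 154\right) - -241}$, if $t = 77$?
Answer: $\sqrt{53} \approx 7.2801$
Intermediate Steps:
$\sqrt{\left(\left(t - 111\right) - 154\right) - -241} = \sqrt{\left(\left(77 - 111\right) - 154\right) - -241} = \sqrt{\left(-34 - 154\right) + 241} = \sqrt{-188 + 241} = \sqrt{53}$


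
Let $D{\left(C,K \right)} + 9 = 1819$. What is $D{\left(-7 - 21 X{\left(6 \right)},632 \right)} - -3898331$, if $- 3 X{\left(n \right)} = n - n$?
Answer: $3900141$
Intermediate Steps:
$X{\left(n \right)} = 0$ ($X{\left(n \right)} = - \frac{n - n}{3} = \left(- \frac{1}{3}\right) 0 = 0$)
$D{\left(C,K \right)} = 1810$ ($D{\left(C,K \right)} = -9 + 1819 = 1810$)
$D{\left(-7 - 21 X{\left(6 \right)},632 \right)} - -3898331 = 1810 - -3898331 = 1810 + 3898331 = 3900141$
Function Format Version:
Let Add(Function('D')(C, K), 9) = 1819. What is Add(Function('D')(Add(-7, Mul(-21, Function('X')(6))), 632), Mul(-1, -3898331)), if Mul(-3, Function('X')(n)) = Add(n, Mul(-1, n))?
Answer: 3900141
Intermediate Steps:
Function('X')(n) = 0 (Function('X')(n) = Mul(Rational(-1, 3), Add(n, Mul(-1, n))) = Mul(Rational(-1, 3), 0) = 0)
Function('D')(C, K) = 1810 (Function('D')(C, K) = Add(-9, 1819) = 1810)
Add(Function('D')(Add(-7, Mul(-21, Function('X')(6))), 632), Mul(-1, -3898331)) = Add(1810, Mul(-1, -3898331)) = Add(1810, 3898331) = 3900141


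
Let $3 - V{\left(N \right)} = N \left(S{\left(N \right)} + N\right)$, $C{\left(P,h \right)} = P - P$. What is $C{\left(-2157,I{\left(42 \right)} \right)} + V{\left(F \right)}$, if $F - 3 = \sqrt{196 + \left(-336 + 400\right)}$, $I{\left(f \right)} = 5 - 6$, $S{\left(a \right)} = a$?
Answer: $-535 - 24 \sqrt{65} \approx -728.49$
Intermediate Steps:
$I{\left(f \right)} = -1$ ($I{\left(f \right)} = 5 - 6 = -1$)
$C{\left(P,h \right)} = 0$
$F = 3 + 2 \sqrt{65}$ ($F = 3 + \sqrt{196 + \left(-336 + 400\right)} = 3 + \sqrt{196 + 64} = 3 + \sqrt{260} = 3 + 2 \sqrt{65} \approx 19.125$)
$V{\left(N \right)} = 3 - 2 N^{2}$ ($V{\left(N \right)} = 3 - N \left(N + N\right) = 3 - N 2 N = 3 - 2 N^{2}$)
$C{\left(-2157,I{\left(42 \right)} \right)} + V{\left(F \right)} = 0 + \left(3 - 2 \left(3 + 2 \sqrt{65}\right)^{2}\right) = 3 - 2 \left(3 + 2 \sqrt{65}\right)^{2}$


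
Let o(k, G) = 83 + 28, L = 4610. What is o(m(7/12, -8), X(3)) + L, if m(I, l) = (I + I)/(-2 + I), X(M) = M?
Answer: 4721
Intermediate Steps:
m(I, l) = 2*I/(-2 + I) (m(I, l) = (2*I)/(-2 + I) = 2*I/(-2 + I))
o(k, G) = 111
o(m(7/12, -8), X(3)) + L = 111 + 4610 = 4721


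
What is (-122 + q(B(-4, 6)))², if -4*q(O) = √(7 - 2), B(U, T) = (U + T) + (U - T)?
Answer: (488 + √5)²/16 ≈ 15021.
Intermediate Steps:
B(U, T) = 2*U (B(U, T) = (T + U) + (U - T) = 2*U)
q(O) = -√5/4 (q(O) = -√(7 - 2)/4 = -√5/4)
(-122 + q(B(-4, 6)))² = (-122 - √5/4)²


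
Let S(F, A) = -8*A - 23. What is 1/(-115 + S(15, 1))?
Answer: -1/146 ≈ -0.0068493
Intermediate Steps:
S(F, A) = -23 - 8*A
1/(-115 + S(15, 1)) = 1/(-115 + (-23 - 8*1)) = 1/(-115 + (-23 - 8)) = 1/(-115 - 31) = 1/(-146) = -1/146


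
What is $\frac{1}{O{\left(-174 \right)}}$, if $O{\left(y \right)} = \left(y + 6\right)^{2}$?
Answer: $\frac{1}{28224} \approx 3.5431 \cdot 10^{-5}$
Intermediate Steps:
$O{\left(y \right)} = \left(6 + y\right)^{2}$
$\frac{1}{O{\left(-174 \right)}} = \frac{1}{\left(6 - 174\right)^{2}} = \frac{1}{\left(-168\right)^{2}} = \frac{1}{28224}$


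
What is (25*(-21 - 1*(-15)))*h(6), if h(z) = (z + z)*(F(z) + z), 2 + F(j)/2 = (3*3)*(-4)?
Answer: 126000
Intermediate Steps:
F(j) = -76 (F(j) = -4 + 2*((3*3)*(-4)) = -4 + 2*(9*(-4)) = -4 + 2*(-36) = -4 - 72 = -76)
h(z) = 2*z*(-76 + z) (h(z) = (z + z)*(-76 + z) = (2*z)*(-76 + z) = 2*z*(-76 + z))
(25*(-21 - 1*(-15)))*h(6) = (25*(-21 - 1*(-15)))*(2*6*(-76 + 6)) = (25*(-21 + 15))*(2*6*(-70)) = (25*(-6))*(-840) = -150*(-840) = 126000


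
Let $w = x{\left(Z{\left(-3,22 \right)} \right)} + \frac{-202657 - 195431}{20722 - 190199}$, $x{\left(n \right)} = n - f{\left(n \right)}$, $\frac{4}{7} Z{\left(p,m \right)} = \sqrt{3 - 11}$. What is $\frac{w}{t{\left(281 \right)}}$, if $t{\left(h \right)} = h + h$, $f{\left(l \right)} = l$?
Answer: $\frac{199044}{47623037} \approx 0.0041796$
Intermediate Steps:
$Z{\left(p,m \right)} = \frac{7 i \sqrt{2}}{2}$ ($Z{\left(p,m \right)} = \frac{7 \sqrt{3 - 11}}{4} = \frac{7 \sqrt{-8}}{4} = \frac{7 \cdot 2 i \sqrt{2}}{4} = \frac{7 i \sqrt{2}}{2}$)
$x{\left(n \right)} = 0$ ($x{\left(n \right)} = n - n = 0$)
$w = \frac{398088}{169477}$ ($w = 0 + \frac{-202657 - 195431}{20722 - 190199} = 0 - \frac{398088}{-169477} = 0 - - \frac{398088}{169477} = 0 + \frac{398088}{169477} = \frac{398088}{169477} \approx 2.3489$)
$t{\left(h \right)} = 2 h$
$\frac{w}{t{\left(281 \right)}} = \frac{398088}{169477 \cdot 2 \cdot 281} = \frac{398088}{169477 \cdot 562} = \frac{398088}{169477} \cdot \frac{1}{562} = \frac{199044}{47623037}$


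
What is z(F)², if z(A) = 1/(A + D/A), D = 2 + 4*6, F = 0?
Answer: 0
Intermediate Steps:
D = 26 (D = 2 + 24 = 26)
z(A) = 1/(A + 26/A)
z(F)² = (0/(26 + 0²))² = (0/(26 + 0))² = (0/26)² = (0*(1/26))² = 0² = 0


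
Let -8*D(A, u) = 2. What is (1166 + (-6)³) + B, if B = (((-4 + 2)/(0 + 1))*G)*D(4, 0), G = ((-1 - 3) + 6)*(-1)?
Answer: 949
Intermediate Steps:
D(A, u) = -¼ (D(A, u) = -⅛*2 = -¼)
G = -2 (G = (-4 + 6)*(-1) = 2*(-1) = -2)
B = -1 (B = (((-4 + 2)/(0 + 1))*(-2))*(-¼) = (-2/1*(-2))*(-¼) = (-2*1*(-2))*(-¼) = -2*(-2)*(-¼) = 4*(-¼) = -1)
(1166 + (-6)³) + B = (1166 + (-6)³) - 1 = (1166 - 216) - 1 = 950 - 1 = 949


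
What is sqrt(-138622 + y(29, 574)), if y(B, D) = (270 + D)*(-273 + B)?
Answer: I*sqrt(344558) ≈ 586.99*I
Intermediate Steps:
y(B, D) = (-273 + B)*(270 + D)
sqrt(-138622 + y(29, 574)) = sqrt(-138622 + (-73710 - 273*574 + 270*29 + 29*574)) = sqrt(-138622 + (-73710 - 156702 + 7830 + 16646)) = sqrt(-138622 - 205936) = sqrt(-344558) = I*sqrt(344558)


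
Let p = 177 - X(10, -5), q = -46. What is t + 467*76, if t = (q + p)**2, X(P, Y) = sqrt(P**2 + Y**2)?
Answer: 52778 - 1310*sqrt(5) ≈ 49849.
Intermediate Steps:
p = 177 - 5*sqrt(5) (p = 177 - sqrt(10**2 + (-5)**2) = 177 - sqrt(100 + 25) = 177 - sqrt(125) = 177 - 5*sqrt(5) ≈ 165.82)
t = (131 - 5*sqrt(5))**2 (t = (-46 + (177 - 5*sqrt(5)))**2 = (131 - 5*sqrt(5))**2 ≈ 14357.)
t + 467*76 = (17286 - 1310*sqrt(5)) + 467*76 = (17286 - 1310*sqrt(5)) + 35492 = 52778 - 1310*sqrt(5)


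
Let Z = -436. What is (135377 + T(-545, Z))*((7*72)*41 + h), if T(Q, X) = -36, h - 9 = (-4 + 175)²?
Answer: 6755410674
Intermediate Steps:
h = 29250 (h = 9 + (-4 + 175)² = 9 + 171² = 9 + 29241 = 29250)
(135377 + T(-545, Z))*((7*72)*41 + h) = (135377 - 36)*((7*72)*41 + 29250) = 135341*(504*41 + 29250) = 135341*(20664 + 29250) = 135341*49914 = 6755410674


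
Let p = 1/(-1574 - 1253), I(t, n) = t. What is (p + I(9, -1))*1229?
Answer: 31268218/2827 ≈ 11061.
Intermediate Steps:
p = -1/2827 (p = 1/(-2827) = -1/2827 ≈ -0.00035373)
(p + I(9, -1))*1229 = (-1/2827 + 9)*1229 = (25442/2827)*1229 = 31268218/2827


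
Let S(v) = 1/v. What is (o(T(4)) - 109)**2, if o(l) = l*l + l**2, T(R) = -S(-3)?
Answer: 958441/81 ≈ 11833.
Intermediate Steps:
T(R) = 1/3 (T(R) = -1/(-3) = -1*(-1/3) = 1/3)
o(l) = 2*l**2 (o(l) = l**2 + l**2 = 2*l**2)
(o(T(4)) - 109)**2 = (2*(1/3)**2 - 109)**2 = (2*(1/9) - 109)**2 = (2/9 - 109)**2 = (-979/9)**2 = 958441/81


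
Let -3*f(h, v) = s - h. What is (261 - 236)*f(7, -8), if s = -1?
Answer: 200/3 ≈ 66.667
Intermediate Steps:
f(h, v) = 1/3 + h/3 (f(h, v) = -(-1 - h)/3 = 1/3 + h/3)
(261 - 236)*f(7, -8) = (261 - 236)*(1/3 + (1/3)*7) = 25*(1/3 + 7/3) = 25*(8/3) = 200/3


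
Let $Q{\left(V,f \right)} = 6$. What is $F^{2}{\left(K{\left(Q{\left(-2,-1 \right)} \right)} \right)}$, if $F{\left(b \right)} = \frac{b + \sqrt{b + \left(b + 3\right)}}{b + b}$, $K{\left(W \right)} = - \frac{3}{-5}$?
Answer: $\frac{19}{6} + \frac{\sqrt{105}}{6} \approx 4.8745$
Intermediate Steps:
$K{\left(W \right)} = \frac{3}{5}$ ($K{\left(W \right)} = \left(-3\right) \left(- \frac{1}{5}\right) = \frac{3}{5}$)
$F{\left(b \right)} = \frac{b + \sqrt{3 + 2 b}}{2 b}$ ($F{\left(b \right)} = \frac{b + \sqrt{b + \left(3 + b\right)}}{2 b} = \left(b + \sqrt{3 + 2 b}\right) \frac{1}{2 b} = \frac{b + \sqrt{3 + 2 b}}{2 b}$)
$F^{2}{\left(K{\left(Q{\left(-2,-1 \right)} \right)} \right)} = \left(\frac{\frac{3}{5} + \sqrt{3 + 2 \cdot \frac{3}{5}}}{2 \cdot \frac{3}{5}}\right)^{2} = \left(\frac{1}{2} \cdot \frac{5}{3} \left(\frac{3}{5} + \sqrt{3 + \frac{6}{5}}\right)\right)^{2} = \left(\frac{1}{2} \cdot \frac{5}{3} \left(\frac{3}{5} + \sqrt{\frac{21}{5}}\right)\right)^{2} = \left(\frac{1}{2} \cdot \frac{5}{3} \left(\frac{3}{5} + \frac{\sqrt{105}}{5}\right)\right)^{2} = \left(\frac{1}{2} + \frac{\sqrt{105}}{6}\right)^{2}$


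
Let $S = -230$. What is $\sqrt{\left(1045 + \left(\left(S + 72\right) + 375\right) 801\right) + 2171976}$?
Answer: $\sqrt{2346838} \approx 1531.9$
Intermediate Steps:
$\sqrt{\left(1045 + \left(\left(S + 72\right) + 375\right) 801\right) + 2171976} = \sqrt{\left(1045 + \left(\left(-230 + 72\right) + 375\right) 801\right) + 2171976} = \sqrt{\left(1045 + \left(-158 + 375\right) 801\right) + 2171976} = \sqrt{\left(1045 + 217 \cdot 801\right) + 2171976} = \sqrt{\left(1045 + 173817\right) + 2171976} = \sqrt{174862 + 2171976} = \sqrt{2346838}$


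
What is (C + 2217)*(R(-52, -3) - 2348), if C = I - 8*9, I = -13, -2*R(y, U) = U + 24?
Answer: -5028322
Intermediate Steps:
R(y, U) = -12 - U/2 (R(y, U) = -(U + 24)/2 = -(24 + U)/2 = -12 - U/2)
C = -85 (C = -13 - 8*9 = -13 - 72 = -85)
(C + 2217)*(R(-52, -3) - 2348) = (-85 + 2217)*((-12 - 1/2*(-3)) - 2348) = 2132*((-12 + 3/2) - 2348) = 2132*(-21/2 - 2348) = 2132*(-4717/2) = -5028322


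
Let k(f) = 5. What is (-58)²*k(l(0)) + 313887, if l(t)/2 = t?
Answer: 330707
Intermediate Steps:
l(t) = 2*t
(-58)²*k(l(0)) + 313887 = (-58)²*5 + 313887 = 3364*5 + 313887 = 16820 + 313887 = 330707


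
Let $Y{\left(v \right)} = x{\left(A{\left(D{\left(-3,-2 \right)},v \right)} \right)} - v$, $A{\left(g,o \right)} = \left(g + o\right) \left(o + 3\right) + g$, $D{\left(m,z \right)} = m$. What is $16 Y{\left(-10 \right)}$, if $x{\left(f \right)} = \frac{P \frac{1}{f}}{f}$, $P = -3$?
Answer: $\frac{77437}{484} \approx 159.99$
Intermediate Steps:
$A{\left(g,o \right)} = g + \left(3 + o\right) \left(g + o\right)$ ($A{\left(g,o \right)} = \left(g + o\right) \left(3 + o\right) + g = \left(3 + o\right) \left(g + o\right) + g = g + \left(3 + o\right) \left(g + o\right)$)
$x{\left(f \right)} = - \frac{3}{f^{2}}$ ($x{\left(f \right)} = \frac{\left(-3\right) \frac{1}{f}}{f} = - \frac{3}{f^{2}}$)
$Y{\left(v \right)} = - v - \frac{3}{\left(-12 + v^{2}\right)^{2}}$ ($Y{\left(v \right)} = - \frac{3}{\left(v^{2} + 3 v + 4 \left(-3\right) - 3 v\right)^{2}} - v = - \frac{3}{\left(v^{2} + 3 v - 12 - 3 v\right)^{2}} - v = - \frac{3}{\left(-12 + v^{2}\right)^{2}} - v = - v - \frac{3}{\left(-12 + v^{2}\right)^{2}}$)
$16 Y{\left(-10 \right)} = 16 \left(\left(-1\right) \left(-10\right) - \frac{3}{\left(-12 + \left(-10\right)^{2}\right)^{2}}\right) = 16 \left(10 - \frac{3}{\left(-12 + 100\right)^{2}}\right) = 16 \left(10 - \frac{3}{7744}\right) = 16 \cdot \frac{77437}{7744} = \frac{77437}{484}$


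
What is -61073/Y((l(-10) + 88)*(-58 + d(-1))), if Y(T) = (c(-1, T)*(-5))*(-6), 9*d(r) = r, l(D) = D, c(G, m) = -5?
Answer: 61073/150 ≈ 407.15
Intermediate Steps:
d(r) = r/9
Y(T) = -150 (Y(T) = -5*(-5)*(-6) = 25*(-6) = -150)
-61073/Y((l(-10) + 88)*(-58 + d(-1))) = -61073/(-150) = -61073*(-1/150) = 61073/150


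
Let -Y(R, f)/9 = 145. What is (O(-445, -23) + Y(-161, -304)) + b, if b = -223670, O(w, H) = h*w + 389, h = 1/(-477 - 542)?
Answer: -228852689/1019 ≈ -2.2459e+5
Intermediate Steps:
h = -1/1019 (h = 1/(-1019) = -1/1019 ≈ -0.00098135)
O(w, H) = 389 - w/1019 (O(w, H) = -w/1019 + 389 = 389 - w/1019)
Y(R, f) = -1305 (Y(R, f) = -9*145 = -1305)
(O(-445, -23) + Y(-161, -304)) + b = ((389 - 1/1019*(-445)) - 1305) - 223670 = ((389 + 445/1019) - 1305) - 223670 = (396836/1019 - 1305) - 223670 = -932959/1019 - 223670 = -228852689/1019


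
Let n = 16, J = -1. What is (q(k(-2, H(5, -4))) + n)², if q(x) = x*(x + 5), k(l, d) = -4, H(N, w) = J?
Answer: 144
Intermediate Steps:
H(N, w) = -1
q(x) = x*(5 + x)
(q(k(-2, H(5, -4))) + n)² = (-4*(5 - 4) + 16)² = (-4*1 + 16)² = (-4 + 16)² = 12² = 144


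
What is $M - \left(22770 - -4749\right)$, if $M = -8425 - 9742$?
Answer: $-45686$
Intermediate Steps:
$M = -18167$
$M - \left(22770 - -4749\right) = -18167 - \left(22770 - -4749\right) = -18167 - \left(22770 + 4749\right) = -18167 - 27519 = -45686$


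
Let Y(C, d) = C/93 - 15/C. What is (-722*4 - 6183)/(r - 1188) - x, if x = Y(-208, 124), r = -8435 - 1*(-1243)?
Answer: 131582911/40525680 ≈ 3.2469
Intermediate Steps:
r = -7192 (r = -8435 + 1243 = -7192)
Y(C, d) = -15/C + C/93 (Y(C, d) = C*(1/93) - 15/C = C/93 - 15/C = -15/C + C/93)
x = -41869/19344 (x = -15/(-208) + (1/93)*(-208) = -15*(-1/208) - 208/93 = 15/208 - 208/93 = -41869/19344 ≈ -2.1644)
(-722*4 - 6183)/(r - 1188) - x = (-722*4 - 6183)/(-7192 - 1188) - 1*(-41869/19344) = (-2888 - 6183)/(-8380) + 41869/19344 = -9071*(-1/8380) + 41869/19344 = 9071/8380 + 41869/19344 = 131582911/40525680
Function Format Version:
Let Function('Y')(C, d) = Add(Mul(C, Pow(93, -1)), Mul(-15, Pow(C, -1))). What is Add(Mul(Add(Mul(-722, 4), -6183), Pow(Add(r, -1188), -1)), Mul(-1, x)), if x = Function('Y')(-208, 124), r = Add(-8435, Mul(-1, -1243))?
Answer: Rational(131582911, 40525680) ≈ 3.2469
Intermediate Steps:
r = -7192 (r = Add(-8435, 1243) = -7192)
Function('Y')(C, d) = Add(Mul(-15, Pow(C, -1)), Mul(Rational(1, 93), C)) (Function('Y')(C, d) = Add(Mul(C, Rational(1, 93)), Mul(-15, Pow(C, -1))) = Add(Mul(Rational(1, 93), C), Mul(-15, Pow(C, -1))) = Add(Mul(-15, Pow(C, -1)), Mul(Rational(1, 93), C)))
x = Rational(-41869, 19344) (x = Add(Mul(-15, Pow(-208, -1)), Mul(Rational(1, 93), -208)) = Add(Mul(-15, Rational(-1, 208)), Rational(-208, 93)) = Add(Rational(15, 208), Rational(-208, 93)) = Rational(-41869, 19344) ≈ -2.1644)
Add(Mul(Add(Mul(-722, 4), -6183), Pow(Add(r, -1188), -1)), Mul(-1, x)) = Add(Mul(Add(Mul(-722, 4), -6183), Pow(Add(-7192, -1188), -1)), Mul(-1, Rational(-41869, 19344))) = Add(Mul(Add(-2888, -6183), Pow(-8380, -1)), Rational(41869, 19344)) = Add(Mul(-9071, Rational(-1, 8380)), Rational(41869, 19344)) = Add(Rational(9071, 8380), Rational(41869, 19344)) = Rational(131582911, 40525680)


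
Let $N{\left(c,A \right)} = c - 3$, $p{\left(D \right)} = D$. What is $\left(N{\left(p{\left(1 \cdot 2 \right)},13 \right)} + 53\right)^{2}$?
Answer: $2704$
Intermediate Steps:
$N{\left(c,A \right)} = -3 + c$
$\left(N{\left(p{\left(1 \cdot 2 \right)},13 \right)} + 53\right)^{2} = \left(\left(-3 + 1 \cdot 2\right) + 53\right)^{2} = \left(\left(-3 + 2\right) + 53\right)^{2} = \left(-1 + 53\right)^{2} = 52^{2} = 2704$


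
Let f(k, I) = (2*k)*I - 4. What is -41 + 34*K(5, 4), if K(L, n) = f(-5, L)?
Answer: -1877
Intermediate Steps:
f(k, I) = -4 + 2*I*k (f(k, I) = 2*I*k - 4 = -4 + 2*I*k)
K(L, n) = -4 - 10*L (K(L, n) = -4 + 2*L*(-5) = -4 - 10*L)
-41 + 34*K(5, 4) = -41 + 34*(-4 - 10*5) = -41 + 34*(-4 - 50) = -41 + 34*(-54) = -41 - 1836 = -1877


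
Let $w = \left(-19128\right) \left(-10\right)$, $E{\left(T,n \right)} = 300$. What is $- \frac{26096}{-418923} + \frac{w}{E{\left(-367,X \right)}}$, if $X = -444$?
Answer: $\frac{1335657004}{2094615} \approx 637.66$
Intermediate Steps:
$w = 191280$
$- \frac{26096}{-418923} + \frac{w}{E{\left(-367,X \right)}} = - \frac{26096}{-418923} + \frac{191280}{300} = \left(-26096\right) \left(- \frac{1}{418923}\right) + 191280 \cdot \frac{1}{300} = \frac{26096}{418923} + \frac{3188}{5} = \frac{1335657004}{2094615}$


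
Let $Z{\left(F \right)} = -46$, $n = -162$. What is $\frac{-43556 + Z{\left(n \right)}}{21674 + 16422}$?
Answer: $- \frac{21801}{19048} \approx -1.1445$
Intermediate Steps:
$\frac{-43556 + Z{\left(n \right)}}{21674 + 16422} = \frac{-43556 - 46}{21674 + 16422} = - \frac{43602}{38096} = \left(-43602\right) \frac{1}{38096} = - \frac{21801}{19048}$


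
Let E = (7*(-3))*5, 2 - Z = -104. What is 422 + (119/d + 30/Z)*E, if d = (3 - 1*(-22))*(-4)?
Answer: 548267/1060 ≈ 517.23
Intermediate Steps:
d = -100 (d = (3 + 22)*(-4) = 25*(-4) = -100)
Z = 106 (Z = 2 - 1*(-104) = 2 + 104 = 106)
E = -105 (E = -21*5 = -105)
422 + (119/d + 30/Z)*E = 422 + (119/(-100) + 30/106)*(-105) = 422 + (119*(-1/100) + 30*(1/106))*(-105) = 422 + (-119/100 + 15/53)*(-105) = 422 - 4807/5300*(-105) = 422 + 100947/1060 = 548267/1060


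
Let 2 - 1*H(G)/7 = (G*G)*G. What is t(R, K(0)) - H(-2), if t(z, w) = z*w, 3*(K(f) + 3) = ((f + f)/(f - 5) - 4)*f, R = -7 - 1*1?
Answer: -46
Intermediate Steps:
R = -8 (R = -7 - 1 = -8)
H(G) = 14 - 7*G³ (H(G) = 14 - 7*G*G*G = 14 - 7*G²*G = 14 - 7*G³)
K(f) = -3 + f*(-4 + 2*f/(-5 + f))/3 (K(f) = -3 + (((f + f)/(f - 5) - 4)*f)/3 = -3 + (((2*f)/(-5 + f) - 4)*f)/3 = -3 + ((2*f/(-5 + f) - 4)*f)/3 = -3 + ((-4 + 2*f/(-5 + f))*f)/3 = -3 + (f*(-4 + 2*f/(-5 + f)))/3 = -3 + f*(-4 + 2*f/(-5 + f))/3)
t(z, w) = w*z
t(R, K(0)) - H(-2) = ((45 - 2*0² + 11*0)/(3*(-5 + 0)))*(-8) - (14 - 7*(-2)³) = ((⅓)*(45 - 2*0 + 0)/(-5))*(-8) - (14 - 7*(-8)) = ((⅓)*(-⅕)*(45 + 0 + 0))*(-8) - (14 + 56) = ((⅓)*(-⅕)*45)*(-8) - 1*70 = -3*(-8) - 70 = 24 - 70 = -46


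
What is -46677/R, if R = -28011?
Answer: 15559/9337 ≈ 1.6664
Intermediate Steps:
-46677/R = -46677/(-28011) = -46677*(-1/28011) = 15559/9337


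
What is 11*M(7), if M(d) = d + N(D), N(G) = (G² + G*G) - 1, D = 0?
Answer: 66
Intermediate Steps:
N(G) = -1 + 2*G² (N(G) = (G² + G²) - 1 = 2*G² - 1 = -1 + 2*G²)
M(d) = -1 + d (M(d) = d + (-1 + 2*0²) = d + (-1 + 2*0) = d + (-1 + 0) = d - 1 = -1 + d)
11*M(7) = 11*(-1 + 7) = 11*6 = 66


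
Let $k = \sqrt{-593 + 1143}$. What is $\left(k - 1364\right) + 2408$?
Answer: $1044 + 5 \sqrt{22} \approx 1067.5$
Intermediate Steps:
$k = 5 \sqrt{22}$ ($k = \sqrt{550} = 5 \sqrt{22} \approx 23.452$)
$\left(k - 1364\right) + 2408 = \left(5 \sqrt{22} - 1364\right) + 2408 = \left(-1364 + 5 \sqrt{22}\right) + 2408 = 1044 + 5 \sqrt{22}$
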